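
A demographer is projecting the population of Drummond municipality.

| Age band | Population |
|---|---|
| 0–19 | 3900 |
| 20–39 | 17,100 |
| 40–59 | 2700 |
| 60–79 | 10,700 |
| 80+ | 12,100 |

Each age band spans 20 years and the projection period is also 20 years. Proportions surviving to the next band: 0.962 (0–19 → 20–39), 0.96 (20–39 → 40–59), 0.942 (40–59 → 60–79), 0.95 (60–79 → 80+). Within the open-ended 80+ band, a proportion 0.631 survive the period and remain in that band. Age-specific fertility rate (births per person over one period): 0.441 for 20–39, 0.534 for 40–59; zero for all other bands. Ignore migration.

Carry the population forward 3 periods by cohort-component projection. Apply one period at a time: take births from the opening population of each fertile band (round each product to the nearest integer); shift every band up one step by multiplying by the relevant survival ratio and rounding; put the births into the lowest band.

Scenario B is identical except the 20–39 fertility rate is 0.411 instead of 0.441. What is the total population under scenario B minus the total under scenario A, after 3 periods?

-1045

Period 1.
Births: 17100 × 0.441 = 7541  |  2700 × 0.534 = 1442 ⇒ total 8983
20–39: 3900 × 0.962 = 3752
40–59: 17100 × 0.96 = 16416
60–79: 2700 × 0.942 = 2543
80+: 10700 × 0.95 + 12100 × 0.631 = 10165 + 7635 = 17800
Giving 8983 / 3752 / 16416 / 2543 / 17800.
Period 2.
Births: 3752 × 0.441 = 1655  |  16416 × 0.534 = 8766 ⇒ total 10421
20–39: 8983 × 0.962 = 8642
40–59: 3752 × 0.96 = 3602
60–79: 16416 × 0.942 = 15464
80+: 2543 × 0.95 + 17800 × 0.631 = 2416 + 11232 = 13648
Giving 10421 / 8642 / 3602 / 15464 / 13648.
Period 3.
Births: 8642 × 0.441 = 3811  |  3602 × 0.534 = 1923 ⇒ total 5734
20–39: 10421 × 0.962 = 10025
40–59: 8642 × 0.96 = 8296
60–79: 3602 × 0.942 = 3393
80+: 15464 × 0.95 + 13648 × 0.631 = 14691 + 8612 = 23303
Giving 5734 / 10025 / 8296 / 3393 / 23303.
Scenario A total after 3 periods: 50751
Scenario B projection —
Period 1.
Births: 17100 × 0.411 = 7028  |  2700 × 0.534 = 1442 ⇒ total 8470
20–39: 3900 × 0.962 = 3752
40–59: 17100 × 0.96 = 16416
60–79: 2700 × 0.942 = 2543
80+: 10700 × 0.95 + 12100 × 0.631 = 10165 + 7635 = 17800
Giving 8470 / 3752 / 16416 / 2543 / 17800.
Period 2.
Births: 3752 × 0.411 = 1542  |  16416 × 0.534 = 8766 ⇒ total 10308
20–39: 8470 × 0.962 = 8148
40–59: 3752 × 0.96 = 3602
60–79: 16416 × 0.942 = 15464
80+: 2543 × 0.95 + 17800 × 0.631 = 2416 + 11232 = 13648
Giving 10308 / 8148 / 3602 / 15464 / 13648.
Period 3.
Births: 8148 × 0.411 = 3349  |  3602 × 0.534 = 1923 ⇒ total 5272
20–39: 10308 × 0.962 = 9916
40–59: 8148 × 0.96 = 7822
60–79: 3602 × 0.942 = 3393
80+: 15464 × 0.95 + 13648 × 0.631 = 14691 + 8612 = 23303
Giving 5272 / 9916 / 7822 / 3393 / 23303.
Scenario B total after 3 periods: 49706
Difference B − A = 49706 − 50751 = -1045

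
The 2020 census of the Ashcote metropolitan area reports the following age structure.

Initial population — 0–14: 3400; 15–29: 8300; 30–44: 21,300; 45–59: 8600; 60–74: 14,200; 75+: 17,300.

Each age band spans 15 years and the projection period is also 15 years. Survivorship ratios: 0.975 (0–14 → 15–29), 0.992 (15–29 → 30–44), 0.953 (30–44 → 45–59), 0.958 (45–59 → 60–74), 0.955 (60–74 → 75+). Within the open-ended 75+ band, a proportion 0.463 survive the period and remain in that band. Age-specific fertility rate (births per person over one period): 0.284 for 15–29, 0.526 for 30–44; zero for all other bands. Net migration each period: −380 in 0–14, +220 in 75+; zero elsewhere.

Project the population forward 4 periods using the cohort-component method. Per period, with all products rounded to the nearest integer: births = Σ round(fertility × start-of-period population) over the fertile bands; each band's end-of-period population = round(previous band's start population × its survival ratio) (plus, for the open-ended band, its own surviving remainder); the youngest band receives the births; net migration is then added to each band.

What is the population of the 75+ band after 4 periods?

(Groups numbered youngest = 1 to oldest = 6.)
Period 1:
Births: 8300 × 0.284 = 2357, 21300 × 0.526 = 11204 — total 13561
Group 2: 3400 × 0.975 = 3315
Group 3: 8300 × 0.992 = 8234
Group 4: 21300 × 0.953 = 20299
Group 5: 8600 × 0.958 = 8239
Group 6: 14200 × 0.955 + 17300 × 0.463 = 13561 + 8010 = 21571
Net migration: Group 1 − 380 → 13181; Group 6 + 220 → 21791
→ [13181, 3315, 8234, 20299, 8239, 21791]
Period 2:
Births: 3315 × 0.284 = 941, 8234 × 0.526 = 4331 — total 5272
Group 2: 13181 × 0.975 = 12851
Group 3: 3315 × 0.992 = 3288
Group 4: 8234 × 0.953 = 7847
Group 5: 20299 × 0.958 = 19446
Group 6: 8239 × 0.955 + 21791 × 0.463 = 7868 + 10089 = 17957
Net migration: Group 1 − 380 → 4892; Group 6 + 220 → 18177
→ [4892, 12851, 3288, 7847, 19446, 18177]
Period 3:
Births: 12851 × 0.284 = 3650, 3288 × 0.526 = 1729 — total 5379
Group 2: 4892 × 0.975 = 4770
Group 3: 12851 × 0.992 = 12748
Group 4: 3288 × 0.953 = 3133
Group 5: 7847 × 0.958 = 7517
Group 6: 19446 × 0.955 + 18177 × 0.463 = 18571 + 8416 = 26987
Net migration: Group 1 − 380 → 4999; Group 6 + 220 → 27207
→ [4999, 4770, 12748, 3133, 7517, 27207]
Period 4:
Births: 4770 × 0.284 = 1355, 12748 × 0.526 = 6705 — total 8060
Group 2: 4999 × 0.975 = 4874
Group 3: 4770 × 0.992 = 4732
Group 4: 12748 × 0.953 = 12149
Group 5: 3133 × 0.958 = 3001
Group 6: 7517 × 0.955 + 27207 × 0.463 = 7179 + 12597 = 19776
Net migration: Group 1 − 380 → 7680; Group 6 + 220 → 19996
→ [7680, 4874, 4732, 12149, 3001, 19996]

19996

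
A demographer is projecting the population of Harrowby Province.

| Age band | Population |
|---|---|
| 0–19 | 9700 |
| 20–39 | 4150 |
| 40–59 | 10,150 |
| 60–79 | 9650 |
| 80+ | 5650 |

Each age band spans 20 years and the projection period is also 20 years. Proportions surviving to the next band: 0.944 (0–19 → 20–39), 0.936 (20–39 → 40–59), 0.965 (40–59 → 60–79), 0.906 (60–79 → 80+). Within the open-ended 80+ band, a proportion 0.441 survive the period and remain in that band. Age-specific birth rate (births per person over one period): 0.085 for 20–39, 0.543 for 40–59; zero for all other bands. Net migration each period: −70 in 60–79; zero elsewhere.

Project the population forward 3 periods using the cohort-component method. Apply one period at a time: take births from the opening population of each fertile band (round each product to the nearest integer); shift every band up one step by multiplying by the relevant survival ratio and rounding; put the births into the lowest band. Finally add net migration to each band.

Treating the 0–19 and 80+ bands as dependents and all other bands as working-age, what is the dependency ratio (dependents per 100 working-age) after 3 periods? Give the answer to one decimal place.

90.2

Period 1:
Births: 4150 × 0.085 = 353  |  10150 × 0.543 = 5511 → total 5864
20–39: 9700 × 0.944 = 9157
40–59: 4150 × 0.936 = 3884
60–79: 10150 × 0.965 = 9795
80+: 9650 × 0.906 + 5650 × 0.441 = 8743 + 2492 = 11235
Net migration: 60–79 − 70 → 9725
Giving 5864 / 9157 / 3884 / 9725 / 11235.
Period 2:
Births: 9157 × 0.085 = 778  |  3884 × 0.543 = 2109 → total 2887
20–39: 5864 × 0.944 = 5536
40–59: 9157 × 0.936 = 8571
60–79: 3884 × 0.965 = 3748
80+: 9725 × 0.906 + 11235 × 0.441 = 8811 + 4955 = 13766
Net migration: 60–79 − 70 → 3678
Giving 2887 / 5536 / 8571 / 3678 / 13766.
Period 3:
Births: 5536 × 0.085 = 471  |  8571 × 0.543 = 4654 → total 5125
20–39: 2887 × 0.944 = 2725
40–59: 5536 × 0.936 = 5182
60–79: 8571 × 0.965 = 8271
80+: 3678 × 0.906 + 13766 × 0.441 = 3332 + 6071 = 9403
Net migration: 60–79 − 70 → 8201
Giving 5125 / 2725 / 5182 / 8201 / 9403.
Dependents (band 0–19 + band 80+) = 5125 + 9403 = 14528; working-age = 16108; ratio = 14528/16108 × 100 = 90.2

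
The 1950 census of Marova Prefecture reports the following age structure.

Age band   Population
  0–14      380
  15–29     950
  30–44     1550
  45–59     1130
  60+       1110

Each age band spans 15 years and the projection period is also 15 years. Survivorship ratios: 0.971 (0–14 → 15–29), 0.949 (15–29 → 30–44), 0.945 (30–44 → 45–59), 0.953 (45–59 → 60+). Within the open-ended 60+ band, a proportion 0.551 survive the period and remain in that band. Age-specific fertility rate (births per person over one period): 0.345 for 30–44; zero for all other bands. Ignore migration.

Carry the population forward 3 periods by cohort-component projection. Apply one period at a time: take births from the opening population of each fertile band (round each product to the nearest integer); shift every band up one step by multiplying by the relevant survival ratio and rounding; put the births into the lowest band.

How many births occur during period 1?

535

Numbering the groups 1..5 from youngest to oldest:
[period 1]
Births: 1550 × 0.345 = 535
Group 2: 380 × 0.971 = 369
Group 3: 950 × 0.949 = 902
Group 4: 1550 × 0.945 = 1465
Group 5: 1130 × 0.953 + 1110 × 0.551 = 1077 + 612 = 1689
→ [535, 369, 902, 1465, 1689]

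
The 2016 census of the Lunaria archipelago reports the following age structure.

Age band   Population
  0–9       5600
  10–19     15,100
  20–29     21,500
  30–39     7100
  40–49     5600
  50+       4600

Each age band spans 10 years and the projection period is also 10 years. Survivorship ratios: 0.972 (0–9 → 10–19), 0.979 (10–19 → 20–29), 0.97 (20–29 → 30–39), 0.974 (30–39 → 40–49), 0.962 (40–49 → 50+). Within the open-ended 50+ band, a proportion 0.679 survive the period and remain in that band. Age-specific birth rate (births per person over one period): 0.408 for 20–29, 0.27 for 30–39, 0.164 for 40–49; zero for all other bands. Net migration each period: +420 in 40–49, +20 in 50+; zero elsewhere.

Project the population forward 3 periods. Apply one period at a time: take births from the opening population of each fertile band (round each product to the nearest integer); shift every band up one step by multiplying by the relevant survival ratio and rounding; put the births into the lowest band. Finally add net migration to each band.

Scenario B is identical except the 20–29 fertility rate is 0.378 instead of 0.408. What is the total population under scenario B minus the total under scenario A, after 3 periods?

Call the bands 1 to 6, youngest first.
Period 1.
Births: 21500 * 0.408 = 8772  |  7100 * 0.27 = 1917  |  5600 * 0.164 = 918 → 11607
Band 2: 5600 * 0.972 = 5443
Band 3: 15100 * 0.979 = 14783
Band 4: 21500 * 0.97 = 20855
Band 5: 7100 * 0.974 = 6915
Band 6: 5600 * 0.962 + 4600 * 0.679 = 5387 + 3123 = 8510
Net migration: Band 5 + 420 → 7335; Band 6 + 20 → 8530
Population now: 0–9=11607, 10–19=5443, 20–29=14783, 30–39=20855, 40–49=7335, 50+=8530
Period 2.
Births: 14783 * 0.408 = 6031  |  20855 * 0.27 = 5631  |  7335 * 0.164 = 1203 → 12865
Band 2: 11607 * 0.972 = 11282
Band 3: 5443 * 0.979 = 5329
Band 4: 14783 * 0.97 = 14340
Band 5: 20855 * 0.974 = 20313
Band 6: 7335 * 0.962 + 8530 * 0.679 = 7056 + 5792 = 12848
Net migration: Band 5 + 420 → 20733; Band 6 + 20 → 12868
Population now: 0–9=12865, 10–19=11282, 20–29=5329, 30–39=14340, 40–49=20733, 50+=12868
Period 3.
Births: 5329 * 0.408 = 2174  |  14340 * 0.27 = 3872  |  20733 * 0.164 = 3400 → 9446
Band 2: 12865 * 0.972 = 12505
Band 3: 11282 * 0.979 = 11045
Band 4: 5329 * 0.97 = 5169
Band 5: 14340 * 0.974 = 13967
Band 6: 20733 * 0.962 + 12868 * 0.679 = 19945 + 8737 = 28682
Net migration: Band 5 + 420 → 14387; Band 6 + 20 → 28702
Population now: 0–9=9446, 10–19=12505, 20–29=11045, 30–39=5169, 40–49=14387, 50+=28702
Scenario A total after 3 periods: 81254
Scenario B projection —
Period 1.
Births: 21500 * 0.378 = 8127  |  7100 * 0.27 = 1917  |  5600 * 0.164 = 918 → 10962
Band 2: 5600 * 0.972 = 5443
Band 3: 15100 * 0.979 = 14783
Band 4: 21500 * 0.97 = 20855
Band 5: 7100 * 0.974 = 6915
Band 6: 5600 * 0.962 + 4600 * 0.679 = 5387 + 3123 = 8510
Net migration: Band 5 + 420 → 7335; Band 6 + 20 → 8530
Population now: 0–9=10962, 10–19=5443, 20–29=14783, 30–39=20855, 40–49=7335, 50+=8530
Period 2.
Births: 14783 * 0.378 = 5588  |  20855 * 0.27 = 5631  |  7335 * 0.164 = 1203 → 12422
Band 2: 10962 * 0.972 = 10655
Band 3: 5443 * 0.979 = 5329
Band 4: 14783 * 0.97 = 14340
Band 5: 20855 * 0.974 = 20313
Band 6: 7335 * 0.962 + 8530 * 0.679 = 7056 + 5792 = 12848
Net migration: Band 5 + 420 → 20733; Band 6 + 20 → 12868
Population now: 0–9=12422, 10–19=10655, 20–29=5329, 30–39=14340, 40–49=20733, 50+=12868
Period 3.
Births: 5329 * 0.378 = 2014  |  14340 * 0.27 = 3872  |  20733 * 0.164 = 3400 → 9286
Band 2: 12422 * 0.972 = 12074
Band 3: 10655 * 0.979 = 10431
Band 4: 5329 * 0.97 = 5169
Band 5: 14340 * 0.974 = 13967
Band 6: 20733 * 0.962 + 12868 * 0.679 = 19945 + 8737 = 28682
Net migration: Band 5 + 420 → 14387; Band 6 + 20 → 28702
Population now: 0–9=9286, 10–19=12074, 20–29=10431, 30–39=5169, 40–49=14387, 50+=28702
Scenario B total after 3 periods: 80049
Difference B − A = 80049 − 81254 = -1205

-1205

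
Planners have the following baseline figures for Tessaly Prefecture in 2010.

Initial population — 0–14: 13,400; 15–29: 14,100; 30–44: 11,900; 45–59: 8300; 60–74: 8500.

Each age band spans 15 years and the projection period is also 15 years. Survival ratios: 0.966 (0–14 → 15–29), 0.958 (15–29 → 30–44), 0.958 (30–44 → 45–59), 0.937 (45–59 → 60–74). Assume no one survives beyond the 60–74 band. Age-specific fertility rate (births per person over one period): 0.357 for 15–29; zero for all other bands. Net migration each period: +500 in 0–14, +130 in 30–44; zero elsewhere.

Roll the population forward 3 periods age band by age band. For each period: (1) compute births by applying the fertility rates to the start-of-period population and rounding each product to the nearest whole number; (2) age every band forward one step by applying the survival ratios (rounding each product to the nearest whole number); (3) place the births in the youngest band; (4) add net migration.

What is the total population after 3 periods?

Numbering the bands 1..5 from youngest to oldest:
Period 1.
Births: 14100 × 0.357 = 5034
Band 2: 13400 × 0.966 = 12944
Band 3: 14100 × 0.958 = 13508
Band 4: 11900 × 0.958 = 11400
Band 5: 8300 × 0.937 = 7777
Net migration: Band 1 + 500 → 5534; Band 3 + 130 → 13638
→ [5534, 12944, 13638, 11400, 7777]
Period 2.
Births: 12944 × 0.357 = 4621
Band 2: 5534 × 0.966 = 5346
Band 3: 12944 × 0.958 = 12400
Band 4: 13638 × 0.958 = 13065
Band 5: 11400 × 0.937 = 10682
Net migration: Band 1 + 500 → 5121; Band 3 + 130 → 12530
→ [5121, 5346, 12530, 13065, 10682]
Period 3.
Births: 5346 × 0.357 = 1909
Band 2: 5121 × 0.966 = 4947
Band 3: 5346 × 0.958 = 5121
Band 4: 12530 × 0.958 = 12004
Band 5: 13065 × 0.937 = 12242
Net migration: Band 1 + 500 → 2409; Band 3 + 130 → 5251
→ [2409, 4947, 5251, 12004, 12242]
Total after period 3: 2409 + 4947 + 5251 + 12004 + 12242 = 36853

36853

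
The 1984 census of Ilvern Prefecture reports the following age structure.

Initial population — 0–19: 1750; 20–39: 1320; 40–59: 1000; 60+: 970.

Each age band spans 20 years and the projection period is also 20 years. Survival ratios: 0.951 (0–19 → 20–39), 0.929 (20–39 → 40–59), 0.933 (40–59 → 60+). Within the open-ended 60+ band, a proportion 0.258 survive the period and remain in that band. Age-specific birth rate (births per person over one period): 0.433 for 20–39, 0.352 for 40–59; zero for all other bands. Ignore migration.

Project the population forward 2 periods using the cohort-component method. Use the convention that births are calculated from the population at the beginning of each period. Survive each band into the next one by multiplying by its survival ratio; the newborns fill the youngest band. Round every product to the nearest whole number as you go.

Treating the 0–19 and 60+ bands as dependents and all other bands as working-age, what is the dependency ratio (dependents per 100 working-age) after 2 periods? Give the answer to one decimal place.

107.3

[period 1]
Births: 1320 × 0.433 = 572  |  1000 × 0.352 = 352 ⇒ total 924
20–39: 1750 × 0.951 = 1664
40–59: 1320 × 0.929 = 1226
60+: 1000 × 0.933 + 970 × 0.258 = 933 + 250 = 1183
Giving 924 / 1664 / 1226 / 1183.
[period 2]
Births: 1664 × 0.433 = 721  |  1226 × 0.352 = 432 ⇒ total 1153
20–39: 924 × 0.951 = 879
40–59: 1664 × 0.929 = 1546
60+: 1226 × 0.933 + 1183 × 0.258 = 1144 + 305 = 1449
Giving 1153 / 879 / 1546 / 1449.
Dependents (band 0–19 + band 60+) = 1153 + 1449 = 2602; working-age = 2425; ratio = 2602/2425 × 100 = 107.3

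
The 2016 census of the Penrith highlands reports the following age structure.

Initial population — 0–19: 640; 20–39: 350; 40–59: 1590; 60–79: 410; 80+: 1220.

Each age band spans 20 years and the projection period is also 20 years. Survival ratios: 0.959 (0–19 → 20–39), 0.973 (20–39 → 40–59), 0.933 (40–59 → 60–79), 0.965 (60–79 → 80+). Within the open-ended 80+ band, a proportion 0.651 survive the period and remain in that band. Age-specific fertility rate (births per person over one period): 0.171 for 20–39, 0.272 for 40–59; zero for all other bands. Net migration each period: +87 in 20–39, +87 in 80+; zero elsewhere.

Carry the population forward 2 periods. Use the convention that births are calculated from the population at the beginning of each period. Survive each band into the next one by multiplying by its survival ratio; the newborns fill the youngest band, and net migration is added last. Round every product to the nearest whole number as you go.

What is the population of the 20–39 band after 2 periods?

559

Numbering the bands 1..5 from youngest to oldest:
[period 1]
Births: 350 × 0.171 = 60, 1590 × 0.272 = 432 ⇒ total 492
Band 2: 640 × 0.959 = 614
Band 3: 350 × 0.973 = 341
Band 4: 1590 × 0.933 = 1483
Band 5: 410 × 0.965 + 1220 × 0.651 = 396 + 794 = 1190
Net migration: Band 2 + 87 → 701; Band 5 + 87 → 1277
→ [492, 701, 341, 1483, 1277]
[period 2]
Births: 701 × 0.171 = 120, 341 × 0.272 = 93 ⇒ total 213
Band 2: 492 × 0.959 = 472
Band 3: 701 × 0.973 = 682
Band 4: 341 × 0.933 = 318
Band 5: 1483 × 0.965 + 1277 × 0.651 = 1431 + 831 = 2262
Net migration: Band 2 + 87 → 559; Band 5 + 87 → 2349
→ [213, 559, 682, 318, 2349]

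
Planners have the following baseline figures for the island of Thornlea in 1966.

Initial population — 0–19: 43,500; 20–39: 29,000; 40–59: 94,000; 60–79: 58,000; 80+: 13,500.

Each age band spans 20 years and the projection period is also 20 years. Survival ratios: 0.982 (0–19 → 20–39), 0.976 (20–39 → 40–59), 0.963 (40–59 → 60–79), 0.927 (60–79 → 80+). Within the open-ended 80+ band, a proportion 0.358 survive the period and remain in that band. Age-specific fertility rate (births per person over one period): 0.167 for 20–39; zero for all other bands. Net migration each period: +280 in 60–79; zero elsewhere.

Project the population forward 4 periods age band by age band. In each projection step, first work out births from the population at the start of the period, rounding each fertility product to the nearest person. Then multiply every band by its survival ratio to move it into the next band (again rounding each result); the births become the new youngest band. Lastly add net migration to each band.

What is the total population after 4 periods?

73631

Call the groups 1 to 5, youngest first.
— Period 1 —
Births: 29000 * 0.167 = 4843
Group 2: 43500 * 0.982 = 42717
Group 3: 29000 * 0.976 = 28304
Group 4: 94000 * 0.963 = 90522
Group 5: 58000 * 0.927 + 13500 * 0.358 = 53766 + 4833 = 58599
Net migration: Group 4 + 280 → 90802
End of period: [4843, 42717, 28304, 90802, 58599]
— Period 2 —
Births: 42717 * 0.167 = 7134
Group 2: 4843 * 0.982 = 4756
Group 3: 42717 * 0.976 = 41692
Group 4: 28304 * 0.963 = 27257
Group 5: 90802 * 0.927 + 58599 * 0.358 = 84173 + 20978 = 105151
Net migration: Group 4 + 280 → 27537
End of period: [7134, 4756, 41692, 27537, 105151]
— Period 3 —
Births: 4756 * 0.167 = 794
Group 2: 7134 * 0.982 = 7006
Group 3: 4756 * 0.976 = 4642
Group 4: 41692 * 0.963 = 40149
Group 5: 27537 * 0.927 + 105151 * 0.358 = 25527 + 37644 = 63171
Net migration: Group 4 + 280 → 40429
End of period: [794, 7006, 4642, 40429, 63171]
— Period 4 —
Births: 7006 * 0.167 = 1170
Group 2: 794 * 0.982 = 780
Group 3: 7006 * 0.976 = 6838
Group 4: 4642 * 0.963 = 4470
Group 5: 40429 * 0.927 + 63171 * 0.358 = 37478 + 22615 = 60093
Net migration: Group 4 + 280 → 4750
End of period: [1170, 780, 6838, 4750, 60093]
Total after period 4: 1170 + 780 + 6838 + 4750 + 60093 = 73631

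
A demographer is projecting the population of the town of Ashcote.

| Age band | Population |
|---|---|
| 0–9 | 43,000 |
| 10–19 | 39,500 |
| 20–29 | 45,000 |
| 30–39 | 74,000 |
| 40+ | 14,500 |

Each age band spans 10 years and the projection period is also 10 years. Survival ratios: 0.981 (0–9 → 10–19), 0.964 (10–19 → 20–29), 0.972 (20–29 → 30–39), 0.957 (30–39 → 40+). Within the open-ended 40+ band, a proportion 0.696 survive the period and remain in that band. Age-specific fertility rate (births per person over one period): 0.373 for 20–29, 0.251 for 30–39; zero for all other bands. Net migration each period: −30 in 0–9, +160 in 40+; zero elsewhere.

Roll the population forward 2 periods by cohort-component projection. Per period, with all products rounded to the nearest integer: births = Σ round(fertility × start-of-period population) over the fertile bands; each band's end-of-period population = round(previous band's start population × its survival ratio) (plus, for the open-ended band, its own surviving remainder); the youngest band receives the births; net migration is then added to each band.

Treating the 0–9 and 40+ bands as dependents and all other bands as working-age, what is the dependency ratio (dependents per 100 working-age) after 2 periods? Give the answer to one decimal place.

Period 1.
Births: 45000 × 0.373 = 16785 ; 74000 × 0.251 = 18574 ⇒ total 35359
10–19: 43000 × 0.981 = 42183
20–29: 39500 × 0.964 = 38078
30–39: 45000 × 0.972 = 43740
40+: 74000 × 0.957 + 14500 × 0.696 = 70818 + 10092 = 80910
Net migration: 0–9 − 30 → 35329; 40+ + 160 → 81070
Giving 35329 / 42183 / 38078 / 43740 / 81070.
Period 2.
Births: 38078 × 0.373 = 14203 ; 43740 × 0.251 = 10979 ⇒ total 25182
10–19: 35329 × 0.981 = 34658
20–29: 42183 × 0.964 = 40664
30–39: 38078 × 0.972 = 37012
40+: 43740 × 0.957 + 81070 × 0.696 = 41859 + 56425 = 98284
Net migration: 0–9 − 30 → 25152; 40+ + 160 → 98444
Giving 25152 / 34658 / 40664 / 37012 / 98444.
Dependents (band 0–9 + band 40+) = 25152 + 98444 = 123596; working-age = 112334; ratio = 123596/112334 × 100 = 110.0

110.0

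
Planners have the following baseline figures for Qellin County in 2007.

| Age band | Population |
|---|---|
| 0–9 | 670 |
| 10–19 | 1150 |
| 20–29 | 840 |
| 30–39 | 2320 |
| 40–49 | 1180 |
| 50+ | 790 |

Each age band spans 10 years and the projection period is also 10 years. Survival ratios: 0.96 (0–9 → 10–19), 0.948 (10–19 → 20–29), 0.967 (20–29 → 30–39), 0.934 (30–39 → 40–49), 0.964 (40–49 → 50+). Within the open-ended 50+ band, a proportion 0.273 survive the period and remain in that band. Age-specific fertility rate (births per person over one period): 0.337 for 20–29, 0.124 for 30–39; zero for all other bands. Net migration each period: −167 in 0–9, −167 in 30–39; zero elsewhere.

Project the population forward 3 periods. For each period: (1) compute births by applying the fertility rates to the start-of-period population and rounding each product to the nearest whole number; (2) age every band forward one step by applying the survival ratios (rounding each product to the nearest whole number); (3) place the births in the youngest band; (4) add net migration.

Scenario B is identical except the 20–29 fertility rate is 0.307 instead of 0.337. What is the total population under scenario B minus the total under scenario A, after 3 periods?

-73

[period 1]
Births: 840 * 0.337 = 283 ; 2320 * 0.124 = 288 → 571
10–19: 670 * 0.96 = 643
20–29: 1150 * 0.948 = 1090
30–39: 840 * 0.967 = 812
40–49: 2320 * 0.934 = 2167
50+: 1180 * 0.964 + 790 * 0.273 = 1138 + 216 = 1354
Net migration: 0–9 − 167 → 404; 30–39 − 167 → 645
End of period: [404, 643, 1090, 645, 2167, 1354]
[period 2]
Births: 1090 * 0.337 = 367 ; 645 * 0.124 = 80 → 447
10–19: 404 * 0.96 = 388
20–29: 643 * 0.948 = 610
30–39: 1090 * 0.967 = 1054
40–49: 645 * 0.934 = 602
50+: 2167 * 0.964 + 1354 * 0.273 = 2089 + 370 = 2459
Net migration: 0–9 − 167 → 280; 30–39 − 167 → 887
End of period: [280, 388, 610, 887, 602, 2459]
[period 3]
Births: 610 * 0.337 = 206 ; 887 * 0.124 = 110 → 316
10–19: 280 * 0.96 = 269
20–29: 388 * 0.948 = 368
30–39: 610 * 0.967 = 590
40–49: 887 * 0.934 = 828
50+: 602 * 0.964 + 2459 * 0.273 = 580 + 671 = 1251
Net migration: 0–9 − 167 → 149; 30–39 − 167 → 423
End of period: [149, 269, 368, 423, 828, 1251]
Scenario A total after 3 periods: 3288
Scenario B projection —
[period 1]
Births: 840 * 0.307 = 258 ; 2320 * 0.124 = 288 → 546
10–19: 670 * 0.96 = 643
20–29: 1150 * 0.948 = 1090
30–39: 840 * 0.967 = 812
40–49: 2320 * 0.934 = 2167
50+: 1180 * 0.964 + 790 * 0.273 = 1138 + 216 = 1354
Net migration: 0–9 − 167 → 379; 30–39 − 167 → 645
End of period: [379, 643, 1090, 645, 2167, 1354]
[period 2]
Births: 1090 * 0.307 = 335 ; 645 * 0.124 = 80 → 415
10–19: 379 * 0.96 = 364
20–29: 643 * 0.948 = 610
30–39: 1090 * 0.967 = 1054
40–49: 645 * 0.934 = 602
50+: 2167 * 0.964 + 1354 * 0.273 = 2089 + 370 = 2459
Net migration: 0–9 − 167 → 248; 30–39 − 167 → 887
End of period: [248, 364, 610, 887, 602, 2459]
[period 3]
Births: 610 * 0.307 = 187 ; 887 * 0.124 = 110 → 297
10–19: 248 * 0.96 = 238
20–29: 364 * 0.948 = 345
30–39: 610 * 0.967 = 590
40–49: 887 * 0.934 = 828
50+: 602 * 0.964 + 2459 * 0.273 = 580 + 671 = 1251
Net migration: 0–9 − 167 → 130; 30–39 − 167 → 423
End of period: [130, 238, 345, 423, 828, 1251]
Scenario B total after 3 periods: 3215
Difference B − A = 3215 − 3288 = -73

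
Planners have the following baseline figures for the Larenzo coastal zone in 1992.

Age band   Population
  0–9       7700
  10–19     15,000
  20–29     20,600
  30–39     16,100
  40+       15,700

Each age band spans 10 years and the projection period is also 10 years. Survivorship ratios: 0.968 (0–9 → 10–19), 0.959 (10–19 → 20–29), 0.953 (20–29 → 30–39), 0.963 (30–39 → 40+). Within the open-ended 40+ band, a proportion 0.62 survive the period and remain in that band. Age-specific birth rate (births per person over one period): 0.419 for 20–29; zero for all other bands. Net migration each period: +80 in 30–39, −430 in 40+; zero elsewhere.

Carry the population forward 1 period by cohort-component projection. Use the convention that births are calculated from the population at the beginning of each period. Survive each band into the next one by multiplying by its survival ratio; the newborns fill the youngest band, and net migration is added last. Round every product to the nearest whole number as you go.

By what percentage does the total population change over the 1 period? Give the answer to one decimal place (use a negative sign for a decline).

-0.1

(Groups numbered youngest = 1 to oldest = 5.)
After projecting period 1:
Births: 20600 × 0.419 = 8631
Group 2: 7700 × 0.968 = 7454
Group 3: 15000 × 0.959 = 14385
Group 4: 20600 × 0.953 = 19632
Group 5: 16100 × 0.963 + 15700 × 0.62 = 15504 + 9734 = 25238
Net migration: Group 4 + 80 → 19712; Group 5 − 430 → 24808
Population now: 0–9=8631, 10–19=7454, 20–29=14385, 30–39=19712, 40+=24808
Total: 75100 → 74990; change = -110; percentage change = -0.1%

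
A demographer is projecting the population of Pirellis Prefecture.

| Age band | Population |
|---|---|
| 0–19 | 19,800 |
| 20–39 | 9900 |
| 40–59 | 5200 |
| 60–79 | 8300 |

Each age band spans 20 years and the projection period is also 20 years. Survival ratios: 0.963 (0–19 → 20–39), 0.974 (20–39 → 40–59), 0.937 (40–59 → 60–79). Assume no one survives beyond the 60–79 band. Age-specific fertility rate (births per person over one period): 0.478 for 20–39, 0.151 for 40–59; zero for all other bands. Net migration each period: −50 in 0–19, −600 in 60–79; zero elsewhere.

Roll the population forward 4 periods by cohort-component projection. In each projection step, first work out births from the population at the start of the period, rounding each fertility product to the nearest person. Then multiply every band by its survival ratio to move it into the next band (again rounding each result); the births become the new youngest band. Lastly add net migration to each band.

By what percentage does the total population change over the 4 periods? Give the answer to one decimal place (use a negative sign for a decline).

Period 1.
Births: 9900 × 0.478 = 4732 ; 5200 × 0.151 = 785 → 5517
20–39: 19800 × 0.963 = 19067
40–59: 9900 × 0.974 = 9643
60–79: 5200 × 0.937 = 4872
Net migration: 0–19 − 50 → 5467; 60–79 − 600 → 4272
Giving 5467 / 19067 / 9643 / 4272.
Period 2.
Births: 19067 × 0.478 = 9114 ; 9643 × 0.151 = 1456 → 10570
20–39: 5467 × 0.963 = 5265
40–59: 19067 × 0.974 = 18571
60–79: 9643 × 0.937 = 9035
Net migration: 0–19 − 50 → 10520; 60–79 − 600 → 8435
Giving 10520 / 5265 / 18571 / 8435.
Period 3.
Births: 5265 × 0.478 = 2517 ; 18571 × 0.151 = 2804 → 5321
20–39: 10520 × 0.963 = 10131
40–59: 5265 × 0.974 = 5128
60–79: 18571 × 0.937 = 17401
Net migration: 0–19 − 50 → 5271; 60–79 − 600 → 16801
Giving 5271 / 10131 / 5128 / 16801.
Period 4.
Births: 10131 × 0.478 = 4843 ; 5128 × 0.151 = 774 → 5617
20–39: 5271 × 0.963 = 5076
40–59: 10131 × 0.974 = 9868
60–79: 5128 × 0.937 = 4805
Net migration: 0–19 − 50 → 5567; 60–79 − 600 → 4205
Giving 5567 / 5076 / 9868 / 4205.
Total: 43200 → 24716; change = -18484; percentage change = -42.8%

-42.8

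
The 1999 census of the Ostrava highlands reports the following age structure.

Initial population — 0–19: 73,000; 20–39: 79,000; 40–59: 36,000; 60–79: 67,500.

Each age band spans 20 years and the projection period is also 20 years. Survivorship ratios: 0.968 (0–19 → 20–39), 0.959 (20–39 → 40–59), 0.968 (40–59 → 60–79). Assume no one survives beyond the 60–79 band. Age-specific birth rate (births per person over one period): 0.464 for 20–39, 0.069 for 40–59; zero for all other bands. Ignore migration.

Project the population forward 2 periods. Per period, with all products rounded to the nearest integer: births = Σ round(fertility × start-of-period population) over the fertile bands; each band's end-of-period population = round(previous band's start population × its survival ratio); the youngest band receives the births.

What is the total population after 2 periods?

217008

Numbering the groups 1..4 from youngest to oldest:
Period 1:
Births: 79000 × 0.464 = 36656 ; 36000 × 0.069 = 2484 ⇒ total 39140
Group 2: 73000 × 0.968 = 70664
Group 3: 79000 × 0.959 = 75761
Group 4: 36000 × 0.968 = 34848
Giving 39140 / 70664 / 75761 / 34848.
Period 2:
Births: 70664 × 0.464 = 32788 ; 75761 × 0.069 = 5228 ⇒ total 38016
Group 2: 39140 × 0.968 = 37888
Group 3: 70664 × 0.959 = 67767
Group 4: 75761 × 0.968 = 73337
Giving 38016 / 37888 / 67767 / 73337.
Total after period 2: 38016 + 37888 + 67767 + 73337 = 217008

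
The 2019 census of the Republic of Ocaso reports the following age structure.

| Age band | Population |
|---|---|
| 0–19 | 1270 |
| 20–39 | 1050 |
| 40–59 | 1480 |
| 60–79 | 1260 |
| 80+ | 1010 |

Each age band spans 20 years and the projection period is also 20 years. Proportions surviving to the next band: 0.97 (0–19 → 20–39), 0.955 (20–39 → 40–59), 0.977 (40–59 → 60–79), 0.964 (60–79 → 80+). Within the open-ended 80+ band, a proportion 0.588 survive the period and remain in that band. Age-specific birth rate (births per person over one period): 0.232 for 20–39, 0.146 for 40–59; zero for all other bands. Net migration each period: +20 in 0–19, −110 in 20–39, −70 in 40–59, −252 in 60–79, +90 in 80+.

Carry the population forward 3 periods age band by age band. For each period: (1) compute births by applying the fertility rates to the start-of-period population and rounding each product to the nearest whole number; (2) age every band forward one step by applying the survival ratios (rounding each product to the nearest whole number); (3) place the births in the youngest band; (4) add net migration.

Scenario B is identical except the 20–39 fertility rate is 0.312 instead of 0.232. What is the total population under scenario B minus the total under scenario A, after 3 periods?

(Bands numbered youngest = 1 to oldest = 5.)
— Period 1 —
Births: 1050 × 0.232 = 244 ; 1480 × 0.146 = 216 ⇒ total 460
Band 2: 1270 × 0.97 = 1232
Band 3: 1050 × 0.955 = 1003
Band 4: 1480 × 0.977 = 1446
Band 5: 1260 × 0.964 + 1010 × 0.588 = 1215 + 594 = 1809
Net migration: Band 1 + 20 → 480; Band 2 − 110 → 1122; Band 3 − 70 → 933; Band 4 − 252 → 1194; Band 5 + 90 → 1899
Population now: 0–19=480, 20–39=1122, 40–59=933, 60–79=1194, 80+=1899
— Period 2 —
Births: 1122 × 0.232 = 260 ; 933 × 0.146 = 136 ⇒ total 396
Band 2: 480 × 0.97 = 466
Band 3: 1122 × 0.955 = 1072
Band 4: 933 × 0.977 = 912
Band 5: 1194 × 0.964 + 1899 × 0.588 = 1151 + 1117 = 2268
Net migration: Band 1 + 20 → 416; Band 2 − 110 → 356; Band 3 − 70 → 1002; Band 4 − 252 → 660; Band 5 + 90 → 2358
Population now: 0–19=416, 20–39=356, 40–59=1002, 60–79=660, 80+=2358
— Period 3 —
Births: 356 × 0.232 = 83 ; 1002 × 0.146 = 146 ⇒ total 229
Band 2: 416 × 0.97 = 404
Band 3: 356 × 0.955 = 340
Band 4: 1002 × 0.977 = 979
Band 5: 660 × 0.964 + 2358 × 0.588 = 636 + 1387 = 2023
Net migration: Band 1 + 20 → 249; Band 2 − 110 → 294; Band 3 − 70 → 270; Band 4 − 252 → 727; Band 5 + 90 → 2113
Population now: 0–19=249, 20–39=294, 40–59=270, 60–79=727, 80+=2113
Scenario A total after 3 periods: 3653
Scenario B projection —
— Period 1 —
Births: 1050 × 0.312 = 328 ; 1480 × 0.146 = 216 ⇒ total 544
Band 2: 1270 × 0.97 = 1232
Band 3: 1050 × 0.955 = 1003
Band 4: 1480 × 0.977 = 1446
Band 5: 1260 × 0.964 + 1010 × 0.588 = 1215 + 594 = 1809
Net migration: Band 1 + 20 → 564; Band 2 − 110 → 1122; Band 3 − 70 → 933; Band 4 − 252 → 1194; Band 5 + 90 → 1899
Population now: 0–19=564, 20–39=1122, 40–59=933, 60–79=1194, 80+=1899
— Period 2 —
Births: 1122 × 0.312 = 350 ; 933 × 0.146 = 136 ⇒ total 486
Band 2: 564 × 0.97 = 547
Band 3: 1122 × 0.955 = 1072
Band 4: 933 × 0.977 = 912
Band 5: 1194 × 0.964 + 1899 × 0.588 = 1151 + 1117 = 2268
Net migration: Band 1 + 20 → 506; Band 2 − 110 → 437; Band 3 − 70 → 1002; Band 4 − 252 → 660; Band 5 + 90 → 2358
Population now: 0–19=506, 20–39=437, 40–59=1002, 60–79=660, 80+=2358
— Period 3 —
Births: 437 × 0.312 = 136 ; 1002 × 0.146 = 146 ⇒ total 282
Band 2: 506 × 0.97 = 491
Band 3: 437 × 0.955 = 417
Band 4: 1002 × 0.977 = 979
Band 5: 660 × 0.964 + 2358 × 0.588 = 636 + 1387 = 2023
Net migration: Band 1 + 20 → 302; Band 2 − 110 → 381; Band 3 − 70 → 347; Band 4 − 252 → 727; Band 5 + 90 → 2113
Population now: 0–19=302, 20–39=381, 40–59=347, 60–79=727, 80+=2113
Scenario B total after 3 periods: 3870
Difference B − A = 3870 − 3653 = 217

217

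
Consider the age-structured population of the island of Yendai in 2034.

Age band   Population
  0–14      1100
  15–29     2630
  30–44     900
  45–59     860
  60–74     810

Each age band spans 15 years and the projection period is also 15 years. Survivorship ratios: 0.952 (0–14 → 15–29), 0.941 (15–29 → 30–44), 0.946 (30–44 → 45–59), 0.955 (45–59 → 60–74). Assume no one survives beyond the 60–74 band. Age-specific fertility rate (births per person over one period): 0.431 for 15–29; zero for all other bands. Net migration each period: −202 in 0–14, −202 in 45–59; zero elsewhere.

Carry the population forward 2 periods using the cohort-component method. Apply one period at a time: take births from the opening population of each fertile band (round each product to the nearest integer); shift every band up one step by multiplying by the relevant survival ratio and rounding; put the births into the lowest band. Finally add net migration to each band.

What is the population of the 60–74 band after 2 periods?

620

Period 1:
Births: 2630 × 0.431 = 1134
15–29: 1100 × 0.952 = 1047
30–44: 2630 × 0.941 = 2475
45–59: 900 × 0.946 = 851
60–74: 860 × 0.955 = 821
Net migration: 0–14 − 202 → 932; 45–59 − 202 → 649
Giving 932 / 1047 / 2475 / 649 / 821.
Period 2:
Births: 1047 × 0.431 = 451
15–29: 932 × 0.952 = 887
30–44: 1047 × 0.941 = 985
45–59: 2475 × 0.946 = 2341
60–74: 649 × 0.955 = 620
Net migration: 0–14 − 202 → 249; 45–59 − 202 → 2139
Giving 249 / 887 / 985 / 2139 / 620.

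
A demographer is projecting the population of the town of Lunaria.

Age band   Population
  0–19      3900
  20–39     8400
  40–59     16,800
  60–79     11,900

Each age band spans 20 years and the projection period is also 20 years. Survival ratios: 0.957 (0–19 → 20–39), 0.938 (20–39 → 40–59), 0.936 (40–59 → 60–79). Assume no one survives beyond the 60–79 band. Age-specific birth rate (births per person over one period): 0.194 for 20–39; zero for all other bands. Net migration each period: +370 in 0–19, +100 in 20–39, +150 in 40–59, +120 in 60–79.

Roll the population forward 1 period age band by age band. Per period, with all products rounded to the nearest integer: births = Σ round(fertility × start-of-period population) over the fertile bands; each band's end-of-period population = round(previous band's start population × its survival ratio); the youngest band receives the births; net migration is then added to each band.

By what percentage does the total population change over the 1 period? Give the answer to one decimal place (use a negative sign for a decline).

Call the bands 1 to 4, youngest first.
Period 1:
Births: 8400 × 0.194 = 1630
Band 2: 3900 × 0.957 = 3732
Band 3: 8400 × 0.938 = 7879
Band 4: 16800 × 0.936 = 15725
Net migration: Band 1 + 370 → 2000; Band 2 + 100 → 3832; Band 3 + 150 → 8029; Band 4 + 120 → 15845
Population now: 0–19=2000, 20–39=3832, 40–59=8029, 60–79=15845
Total: 41000 → 29706; change = -11294; percentage change = -27.5%

-27.5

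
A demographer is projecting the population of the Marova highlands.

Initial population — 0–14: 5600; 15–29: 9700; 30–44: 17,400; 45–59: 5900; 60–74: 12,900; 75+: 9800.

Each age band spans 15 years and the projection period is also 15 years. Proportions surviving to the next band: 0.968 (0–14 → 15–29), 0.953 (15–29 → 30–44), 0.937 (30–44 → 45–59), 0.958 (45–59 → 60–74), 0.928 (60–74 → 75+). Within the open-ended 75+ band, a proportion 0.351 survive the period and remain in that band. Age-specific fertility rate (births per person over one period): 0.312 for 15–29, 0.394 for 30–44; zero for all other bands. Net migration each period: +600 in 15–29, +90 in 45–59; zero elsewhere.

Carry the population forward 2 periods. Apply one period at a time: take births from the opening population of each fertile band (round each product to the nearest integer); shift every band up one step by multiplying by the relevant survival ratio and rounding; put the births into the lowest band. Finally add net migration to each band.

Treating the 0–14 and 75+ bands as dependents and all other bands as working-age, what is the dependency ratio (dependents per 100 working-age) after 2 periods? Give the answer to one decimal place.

Period 1.
Births: 9700 × 0.312 = 3026 ; 17400 × 0.394 = 6856 — total 9882
15–29: 5600 × 0.968 = 5421
30–44: 9700 × 0.953 = 9244
45–59: 17400 × 0.937 = 16304
60–74: 5900 × 0.958 = 5652
75+: 12900 × 0.928 + 9800 × 0.351 = 11971 + 3440 = 15411
Net migration: 15–29 + 600 → 6021; 45–59 + 90 → 16394
Giving 9882 / 6021 / 9244 / 16394 / 5652 / 15411.
Period 2.
Births: 6021 × 0.312 = 1879 ; 9244 × 0.394 = 3642 — total 5521
15–29: 9882 × 0.968 = 9566
30–44: 6021 × 0.953 = 5738
45–59: 9244 × 0.937 = 8662
60–74: 16394 × 0.958 = 15705
75+: 5652 × 0.928 + 15411 × 0.351 = 5245 + 5409 = 10654
Net migration: 15–29 + 600 → 10166; 45–59 + 90 → 8752
Giving 5521 / 10166 / 5738 / 8752 / 15705 / 10654.
Dependents (band 0–14 + band 75+) = 5521 + 10654 = 16175; working-age = 40361; ratio = 16175/40361 × 100 = 40.1

40.1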